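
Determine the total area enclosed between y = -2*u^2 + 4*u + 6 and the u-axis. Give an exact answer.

The curve meets the u-axis where -2*u^2 + 4*u + 6 = 0, i.e. -2*(u - 3)*(u + 1) = 0, at u = -1, 3.
On [-1, 3] the curve lies above the axis; ∫[-1,3] (-2*u^2 + 4*u + 6) du = 64/3, giving area 64/3.

64/3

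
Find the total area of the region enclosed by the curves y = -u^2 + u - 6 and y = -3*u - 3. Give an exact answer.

Set the curves equal: -u^2 + u - 6 = -3*u - 3, so -u^2 + 4*u - 3 = 0, which factors as -(u - 3)*(u - 1) = 0. The curves meet at u = 1, 3.
On [1, 3], y = -u^2 + u - 6 is on top; that piece has area ∫[1,3] (-u^2 + 4*u - 3) du = 4/3.

4/3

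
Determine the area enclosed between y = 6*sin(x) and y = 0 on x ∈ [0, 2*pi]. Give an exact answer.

24

The difference (6*sin(x)) - (0) = 6*sin(x) changes sign at x = pi inside [0, 2*pi], so split the integral there.
∫[0,pi] (6*sin(x)) dx = 12.
∫[pi,2*pi] (6*sin(x)) dx = -12; the area of that piece is 12.
Total area = 12 + 12 = 24.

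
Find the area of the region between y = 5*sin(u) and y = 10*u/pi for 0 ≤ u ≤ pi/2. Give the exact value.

5 - 5*pi/4

On [0, pi/2], (5*sin(u)) - (10*u/pi) = -10*u/pi + 5*sin(u) is ≥ 0 throughout, so the area is a single integral of |-10*u/pi + 5*sin(u)|.
∫[0,pi/2] (-10*u/pi + 5*sin(u)) du = 5 - 5*pi/4.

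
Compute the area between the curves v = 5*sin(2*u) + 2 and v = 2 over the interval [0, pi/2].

5

On [0, pi/2], (5*sin(2*u) + 2) - (2) = 5*sin(2*u) is ≥ 0 throughout, so the area is a single integral of |5*sin(2*u)|.
∫[0,pi/2] (5*sin(2*u)) du = 5.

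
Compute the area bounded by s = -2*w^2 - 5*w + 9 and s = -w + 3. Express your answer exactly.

64/3

Both boundary curves give s as a function of w, so integrate with respect to w. Setting them equal: -2*w^2 - 4*w + 6 = 0, i.e. -2*(w - 1)*(w + 3) = 0, so they meet at w = -3, 1.
For w in [-3, 1], s = -2*w^2 - 5*w + 9 is on the right; area = ∫[-3,1] (-2*w^2 - 4*w + 6) dw = 64/3.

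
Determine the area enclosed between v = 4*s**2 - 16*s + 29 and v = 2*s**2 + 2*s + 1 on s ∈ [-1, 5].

The difference (4*s**2 - 16*s + 29) - (2*s**2 + 2*s + 1) = 2*s**2 - 18*s + 28 changes sign at s = 2 inside [-1, 5], so split the integral there.
∫[-1,2] (2*s**2 - 18*s + 28) ds = 63.
∫[2,5] (2*s**2 - 18*s + 28) ds = -27; the area of that piece is 27.
Total area = 63 + 27 = 90.

90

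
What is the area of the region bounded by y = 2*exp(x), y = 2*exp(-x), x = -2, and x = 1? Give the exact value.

-8 + 2*exp(-2) + 2*exp(-1) + 2*exp(1) + 2*exp(2)

The difference (2*exp(x)) - (2*exp(-x)) = 2*exp(x) - 2*exp(-x) changes sign at x = 0 inside [-2, 1], so split the integral there.
∫[-2,0] (2*exp(x) - 2*exp(-x)) dx = -2*exp(2) - 2*exp(-2) + 4; the area of that piece is -4 + 2*exp(-2) + 2*exp(2).
∫[0,1] (2*exp(x) - 2*exp(-x)) dx = -4 + 2*exp(-1) + 2*exp(1).
Total area = (-4 + 2*exp(-2) + 2*exp(2)) + (-4 + 2*exp(-1) + 2*exp(1)) = -8 + 2*exp(-2) + 2*exp(-1) + 2*exp(1) + 2*exp(2).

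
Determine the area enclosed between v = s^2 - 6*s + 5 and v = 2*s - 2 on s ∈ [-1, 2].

52/3

The difference (s^2 - 6*s + 5) - (2*s - 2) = s^2 - 8*s + 7 changes sign at s = 1 inside [-1, 2], so split the integral there.
∫[-1,1] (s^2 - 8*s + 7) ds = 44/3.
∫[1,2] (s^2 - 8*s + 7) ds = -8/3; the area of that piece is 8/3.
Total area = 44/3 + 8/3 = 52/3.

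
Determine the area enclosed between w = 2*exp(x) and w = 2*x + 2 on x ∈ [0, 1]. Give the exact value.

-5 + 2*exp(1)

On [0, 1], (2*exp(x)) - (2*x + 2) = -2*x + 2*exp(x) - 2 is ≥ 0 throughout, so the area is a single integral of |-2*x + 2*exp(x) - 2|.
∫[0,1] (-2*x + 2*exp(x) - 2) dx = -5 + 2*exp(1).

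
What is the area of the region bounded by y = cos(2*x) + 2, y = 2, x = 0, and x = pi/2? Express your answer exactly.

1

The difference (cos(2*x) + 2) - (2) = cos(2*x) changes sign at x = pi/4 inside [0, pi/2], so split the integral there.
∫[0,pi/4] (cos(2*x)) dx = 1/2.
∫[pi/4,pi/2] (cos(2*x)) dx = -1/2; the area of that piece is 1/2.
Total area = 1/2 + 1/2 = 1.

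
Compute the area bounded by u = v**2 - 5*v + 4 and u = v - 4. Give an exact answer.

4/3

Both boundary curves give u as a function of v, so integrate with respect to v. Setting them equal: v**2 - 6*v + 8 = 0, i.e. (v - 4)*(v - 2) = 0, so they meet at v = 2, 4.
For v in [2, 4], u = v**2 - 5*v + 4 is on the left; area = ∫[2,4] (-(v**2 - 6*v + 8)) dv = 4/3.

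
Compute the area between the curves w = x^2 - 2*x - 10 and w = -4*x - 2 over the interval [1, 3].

6

The difference (x^2 - 2*x - 10) - (-4*x - 2) = x^2 + 2*x - 8 changes sign at x = 2 inside [1, 3], so split the integral there.
∫[1,2] (x^2 + 2*x - 8) dx = -8/3; the area of that piece is 8/3.
∫[2,3] (x^2 + 2*x - 8) dx = 10/3.
Total area = 8/3 + 10/3 = 6.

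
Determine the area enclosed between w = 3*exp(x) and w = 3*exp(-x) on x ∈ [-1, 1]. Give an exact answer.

-12 + 6*exp(-1) + 6*exp(1)

The difference (3*exp(x)) - (3*exp(-x)) = 3*exp(x) - 3*exp(-x) changes sign at x = 0 inside [-1, 1], so split the integral there.
∫[-1,0] (3*exp(x) - 3*exp(-x)) dx = -3*exp(1) - 3*exp(-1) + 6; the area of that piece is -6 + 3*exp(-1) + 3*exp(1).
∫[0,1] (3*exp(x) - 3*exp(-x)) dx = -6 + 3*exp(-1) + 3*exp(1).
Total area = (-6 + 3*exp(-1) + 3*exp(1)) + (-6 + 3*exp(-1) + 3*exp(1)) = -12 + 6*exp(-1) + 6*exp(1).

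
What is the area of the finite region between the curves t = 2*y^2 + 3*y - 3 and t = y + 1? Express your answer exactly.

9

Both boundary curves give t as a function of y, so integrate with respect to y. Setting them equal: 2*y^2 + 2*y - 4 = 0, i.e. 2*(y - 1)*(y + 2) = 0, so they meet at y = -2, 1.
For y in [-2, 1], t = 2*y^2 + 3*y - 3 is on the left; area = ∫[-2,1] (-(2*y^2 + 2*y - 4)) dy = 9.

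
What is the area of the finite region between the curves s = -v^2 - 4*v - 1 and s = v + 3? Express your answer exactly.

9/2

Both boundary curves give s as a function of v, so integrate with respect to v. Setting them equal: -v^2 - 5*v - 4 = 0, i.e. -(v + 1)*(v + 4) = 0, so they meet at v = -4, -1.
For v in [-4, -1], s = -v^2 - 4*v - 1 is on the right; area = ∫[-4,-1] (-v^2 - 5*v - 4) dv = 9/2.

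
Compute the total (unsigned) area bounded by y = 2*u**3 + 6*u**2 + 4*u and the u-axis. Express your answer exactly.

The curve meets the u-axis where 2*u**3 + 6*u**2 + 4*u = 0, i.e. 2*u*(u + 1)*(u + 2) = 0, at u = -2, -1, 0.
On [-2, -1] the curve lies above the axis; ∫[-2,-1] (2*u**3 + 6*u**2 + 4*u) du = 1/2, giving area 1/2.
On [-1, 0] the curve lies below the axis; ∫[-1,0] (2*u**3 + 6*u**2 + 4*u) du = -1/2, giving area 1/2.
Total area = 1/2 + 1/2 = 1.

1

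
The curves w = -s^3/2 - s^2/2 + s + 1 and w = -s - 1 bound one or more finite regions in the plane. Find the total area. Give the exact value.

71/12

Set the curves equal: -s^3/2 - s^2/2 + s + 1 = -s - 1, so -s^3/2 - s^2/2 + 2*s + 2 = 0, which factors as -(s - 2)*(s + 1)*(s + 2)/2 = 0. The curves meet at s = -2, -1, 2.
On [-2, -1], w = -s - 1 is on top; that piece has area ∫[-2,-1] (-(-s^3/2 - s^2/2 + 2*s + 2)) ds = 7/24.
On [-1, 2], w = -s^3/2 - s^2/2 + s + 1 is on top; that piece has area ∫[-1,2] (-s^3/2 - s^2/2 + 2*s + 2) ds = 45/8.
Total enclosed area = 7/24 + 45/8 = 71/12.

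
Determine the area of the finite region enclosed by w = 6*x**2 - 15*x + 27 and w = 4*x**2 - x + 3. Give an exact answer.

1/3

Set the curves equal: 6*x**2 - 15*x + 27 = 4*x**2 - x + 3, so 2*x**2 - 14*x + 24 = 0, which factors as 2*(x - 4)*(x - 3) = 0. The curves meet at x = 3, 4.
On [3, 4], w = 4*x**2 - x + 3 is on top; that piece has area ∫[3,4] (-(2*x**2 - 14*x + 24)) dx = 1/3.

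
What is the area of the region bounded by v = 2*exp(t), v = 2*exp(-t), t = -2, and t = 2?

-8 + 4*exp(-2) + 4*exp(2)

The difference (2*exp(t)) - (2*exp(-t)) = 2*exp(t) - 2*exp(-t) changes sign at t = 0 inside [-2, 2], so split the integral there.
∫[-2,0] (2*exp(t) - 2*exp(-t)) dt = -2*exp(2) - 2*exp(-2) + 4; the area of that piece is -4 + 2*exp(-2) + 2*exp(2).
∫[0,2] (2*exp(t) - 2*exp(-t)) dt = -4 + 2*exp(-2) + 2*exp(2).
Total area = (-4 + 2*exp(-2) + 2*exp(2)) + (-4 + 2*exp(-2) + 2*exp(2)) = -8 + 4*exp(-2) + 4*exp(2).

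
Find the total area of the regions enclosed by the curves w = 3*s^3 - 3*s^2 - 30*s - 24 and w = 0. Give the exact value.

443/2

Set the curves equal: 3*s^3 - 3*s^2 - 30*s - 24 = 0, so 3*s^3 - 3*s^2 - 30*s - 24 = 0, which factors as 3*(s - 4)*(s + 1)*(s + 2) = 0. The curves meet at s = -2, -1, 4.
On [-2, -1], w = 3*s^3 - 3*s^2 - 30*s - 24 is on top; that piece has area ∫[-2,-1] (3*s^3 - 3*s^2 - 30*s - 24) ds = 11/4.
On [-1, 4], w = 0 is on top; that piece has area ∫[-1,4] (-(3*s^3 - 3*s^2 - 30*s - 24)) ds = 875/4.
Total enclosed area = 11/4 + 875/4 = 443/2.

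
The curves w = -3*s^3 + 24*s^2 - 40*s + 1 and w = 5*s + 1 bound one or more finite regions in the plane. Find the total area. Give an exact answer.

Set the curves equal: -3*s^3 + 24*s^2 - 40*s + 1 = 5*s + 1, so -3*s^3 + 24*s^2 - 45*s = 0, which factors as -3*s*(s - 5)*(s - 3) = 0. The curves meet at s = 0, 3, 5.
On [0, 3], w = 5*s + 1 is on top; that piece has area ∫[0,3] (-(-3*s^3 + 24*s^2 - 45*s)) ds = 189/4.
On [3, 5], w = -3*s^3 + 24*s^2 - 40*s + 1 is on top; that piece has area ∫[3,5] (-3*s^3 + 24*s^2 - 45*s) ds = 16.
Total enclosed area = 189/4 + 16 = 253/4.

253/4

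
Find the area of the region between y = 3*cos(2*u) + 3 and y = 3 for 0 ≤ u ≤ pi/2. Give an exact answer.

The difference (3*cos(2*u) + 3) - (3) = 3*cos(2*u) changes sign at u = pi/4 inside [0, pi/2], so split the integral there.
∫[0,pi/4] (3*cos(2*u)) du = 3/2.
∫[pi/4,pi/2] (3*cos(2*u)) du = -3/2; the area of that piece is 3/2.
Total area = 3/2 + 3/2 = 3.

3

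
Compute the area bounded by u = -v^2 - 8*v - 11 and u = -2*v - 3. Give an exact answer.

Both boundary curves give u as a function of v, so integrate with respect to v. Setting them equal: -v^2 - 6*v - 8 = 0, i.e. -(v + 2)*(v + 4) = 0, so they meet at v = -4, -2.
For v in [-4, -2], u = -v^2 - 8*v - 11 is on the right; area = ∫[-4,-2] (-v^2 - 6*v - 8) dv = 4/3.

4/3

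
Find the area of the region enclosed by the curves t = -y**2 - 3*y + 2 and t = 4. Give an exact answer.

Both boundary curves give t as a function of y, so integrate with respect to y. Setting them equal: -y**2 - 3*y - 2 = 0, i.e. -(y + 1)*(y + 2) = 0, so they meet at y = -2, -1.
For y in [-2, -1], t = -y**2 - 3*y + 2 is on the right; area = ∫[-2,-1] (-y**2 - 3*y - 2) dy = 1/6.

1/6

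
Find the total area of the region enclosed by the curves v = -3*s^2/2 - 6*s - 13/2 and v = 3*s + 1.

16

Set the curves equal: -3*s^2/2 - 6*s - 13/2 = 3*s + 1, so -3*s^2/2 - 9*s - 15/2 = 0, which factors as -3*(s + 1)*(s + 5)/2 = 0. The curves meet at s = -5, -1.
On [-5, -1], v = -3*s^2/2 - 6*s - 13/2 is on top; that piece has area ∫[-5,-1] (-3*s^2/2 - 9*s - 15/2) ds = 16.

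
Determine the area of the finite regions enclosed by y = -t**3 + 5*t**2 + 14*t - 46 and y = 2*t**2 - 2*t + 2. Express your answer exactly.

517/2

Set the curves equal: -t**3 + 5*t**2 + 14*t - 46 = 2*t**2 - 2*t + 2, so -t**3 + 3*t**2 + 16*t - 48 = 0, which factors as -(t - 4)*(t - 3)*(t + 4) = 0. The curves meet at t = -4, 3, 4.
On [-4, 3], y = 2*t**2 - 2*t + 2 is on top; that piece has area ∫[-4,3] (-(-t**3 + 3*t**2 + 16*t - 48)) dt = 1029/4.
On [3, 4], y = -t**3 + 5*t**2 + 14*t - 46 is on top; that piece has area ∫[3,4] (-t**3 + 3*t**2 + 16*t - 48) dt = 5/4.
Total enclosed area = 1029/4 + 5/4 = 517/2.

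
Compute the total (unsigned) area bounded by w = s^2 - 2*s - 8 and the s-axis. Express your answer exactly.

36

The curve meets the s-axis where s^2 - 2*s - 8 = 0, i.e. (s - 4)*(s + 2) = 0, at s = -2, 4.
On [-2, 4] the curve lies below the axis; ∫[-2,4] (s^2 - 2*s - 8) ds = -36, giving area 36.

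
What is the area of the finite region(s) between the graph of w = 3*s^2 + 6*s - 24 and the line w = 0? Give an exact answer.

The curve meets the s-axis where 3*s^2 + 6*s - 24 = 0, i.e. 3*(s - 2)*(s + 4) = 0, at s = -4, 2.
On [-4, 2] the curve lies below the axis; ∫[-4,2] (3*s^2 + 6*s - 24) ds = -108, giving area 108.

108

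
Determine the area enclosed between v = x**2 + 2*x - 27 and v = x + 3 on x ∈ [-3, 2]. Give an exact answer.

845/6

On [-3, 2], (x**2 + 2*x - 27) - (x + 3) = x**2 + x - 30 is ≤ 0 throughout, so the area is a single integral of |x**2 + x - 30|.
∫[-3,2] (x**2 + x - 30) dx = -845/6; the area of that piece is 845/6.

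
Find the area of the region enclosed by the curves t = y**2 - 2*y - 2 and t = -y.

Both boundary curves give t as a function of y, so integrate with respect to y. Setting them equal: y**2 - y - 2 = 0, i.e. (y - 2)*(y + 1) = 0, so they meet at y = -1, 2.
For y in [-1, 2], t = y**2 - 2*y - 2 is on the left; area = ∫[-1,2] (-(y**2 - y - 2)) dy = 9/2.

9/2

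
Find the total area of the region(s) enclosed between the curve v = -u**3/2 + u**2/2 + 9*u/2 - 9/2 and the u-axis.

The curve meets the u-axis where -u**3/2 + u**2/2 + 9*u/2 - 9/2 = 0, i.e. -(u - 3)*(u - 1)*(u + 3)/2 = 0, at u = -3, 1, 3.
On [-3, 1] the curve lies below the axis; ∫[-3,1] (-u**3/2 + u**2/2 + 9*u/2 - 9/2) du = -64/3, giving area 64/3.
On [1, 3] the curve lies above the axis; ∫[1,3] (-u**3/2 + u**2/2 + 9*u/2 - 9/2) du = 10/3, giving area 10/3.
Total area = 64/3 + 10/3 = 74/3.

74/3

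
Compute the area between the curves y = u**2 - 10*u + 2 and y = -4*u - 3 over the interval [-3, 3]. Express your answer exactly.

The difference (u**2 - 10*u + 2) - (-4*u - 3) = u**2 - 6*u + 5 changes sign at u = 1 inside [-3, 3], so split the integral there.
∫[-3,1] (u**2 - 6*u + 5) du = 160/3.
∫[1,3] (u**2 - 6*u + 5) du = -16/3; the area of that piece is 16/3.
Total area = 160/3 + 16/3 = 176/3.

176/3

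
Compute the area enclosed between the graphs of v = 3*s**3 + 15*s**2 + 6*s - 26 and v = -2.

253/4

Set the curves equal: 3*s**3 + 15*s**2 + 6*s - 26 = -2, so 3*s**3 + 15*s**2 + 6*s - 24 = 0, which factors as 3*(s - 1)*(s + 2)*(s + 4) = 0. The curves meet at s = -4, -2, 1.
On [-4, -2], v = 3*s**3 + 15*s**2 + 6*s - 26 is on top; that piece has area ∫[-4,-2] (3*s**3 + 15*s**2 + 6*s - 24) ds = 16.
On [-2, 1], v = -2 is on top; that piece has area ∫[-2,1] (-(3*s**3 + 15*s**2 + 6*s - 24)) ds = 189/4.
Total enclosed area = 16 + 189/4 = 253/4.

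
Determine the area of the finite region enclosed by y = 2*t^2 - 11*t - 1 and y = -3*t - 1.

64/3

Set the curves equal: 2*t^2 - 11*t - 1 = -3*t - 1, so 2*t^2 - 8*t = 0, which factors as 2*t*(t - 4) = 0. The curves meet at t = 0, 4.
On [0, 4], y = -3*t - 1 is on top; that piece has area ∫[0,4] (-(2*t^2 - 8*t)) dt = 64/3.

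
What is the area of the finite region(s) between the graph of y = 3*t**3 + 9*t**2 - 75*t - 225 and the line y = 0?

The curve meets the t-axis where 3*t**3 + 9*t**2 - 75*t - 225 = 0, i.e. 3*(t - 5)*(t + 3)*(t + 5) = 0, at t = -5, -3, 5.
On [-5, -3] the curve lies above the axis; ∫[-5,-3] (3*t**3 + 9*t**2 - 75*t - 225) dt = 36, giving area 36.
On [-3, 5] the curve lies below the axis; ∫[-3,5] (3*t**3 + 9*t**2 - 75*t - 225) dt = -1536, giving area 1536.
Total area = 36 + 1536 = 1572.

1572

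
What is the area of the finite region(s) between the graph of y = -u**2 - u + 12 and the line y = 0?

The curve meets the u-axis where -u**2 - u + 12 = 0, i.e. -(u - 3)*(u + 4) = 0, at u = -4, 3.
On [-4, 3] the curve lies above the axis; ∫[-4,3] (-u**2 - u + 12) du = 343/6, giving area 343/6.

343/6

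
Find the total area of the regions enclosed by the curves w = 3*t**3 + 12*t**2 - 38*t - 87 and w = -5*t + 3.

863/2

Set the curves equal: 3*t**3 + 12*t**2 - 38*t - 87 = -5*t + 3, so 3*t**3 + 12*t**2 - 33*t - 90 = 0, which factors as 3*(t - 3)*(t + 2)*(t + 5) = 0. The curves meet at t = -5, -2, 3.
On [-5, -2], w = 3*t**3 + 12*t**2 - 38*t - 87 is on top; that piece has area ∫[-5,-2] (3*t**3 + 12*t**2 - 33*t - 90) dt = 351/4.
On [-2, 3], w = -5*t + 3 is on top; that piece has area ∫[-2,3] (-(3*t**3 + 12*t**2 - 33*t - 90)) dt = 1375/4.
Total enclosed area = 351/4 + 1375/4 = 863/2.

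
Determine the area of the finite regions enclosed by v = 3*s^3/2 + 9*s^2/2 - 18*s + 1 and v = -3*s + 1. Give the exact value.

Set the curves equal: 3*s^3/2 + 9*s^2/2 - 18*s + 1 = -3*s + 1, so 3*s^3/2 + 9*s^2/2 - 15*s = 0, which factors as 3*s*(s - 2)*(s + 5)/2 = 0. The curves meet at s = -5, 0, 2.
On [-5, 0], v = 3*s^3/2 + 9*s^2/2 - 18*s + 1 is on top; that piece has area ∫[-5,0] (3*s^3/2 + 9*s^2/2 - 15*s) ds = 1125/8.
On [0, 2], v = -3*s + 1 is on top; that piece has area ∫[0,2] (-(3*s^3/2 + 9*s^2/2 - 15*s)) ds = 12.
Total enclosed area = 1125/8 + 12 = 1221/8.

1221/8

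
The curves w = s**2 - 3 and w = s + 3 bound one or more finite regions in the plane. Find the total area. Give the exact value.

Set the curves equal: s**2 - 3 = s + 3, so s**2 - s - 6 = 0, which factors as (s - 3)*(s + 2) = 0. The curves meet at s = -2, 3.
On [-2, 3], w = s + 3 is on top; that piece has area ∫[-2,3] (-(s**2 - s - 6)) ds = 125/6.

125/6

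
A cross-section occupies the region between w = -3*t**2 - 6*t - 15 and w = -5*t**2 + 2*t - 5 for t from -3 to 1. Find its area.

48

The difference (-3*t**2 - 6*t - 15) - (-5*t**2 + 2*t - 5) = 2*t**2 - 8*t - 10 changes sign at t = -1 inside [-3, 1], so split the integral there.
∫[-3,-1] (2*t**2 - 8*t - 10) dt = 88/3.
∫[-1,1] (2*t**2 - 8*t - 10) dt = -56/3; the area of that piece is 56/3.
Total area = 88/3 + 56/3 = 48.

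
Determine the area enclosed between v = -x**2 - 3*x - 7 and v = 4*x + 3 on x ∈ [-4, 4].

The difference (-x**2 - 3*x - 7) - (4*x + 3) = -x**2 - 7*x - 10 changes sign at x = -2 inside [-4, 4], so split the integral there.
∫[-4,-2] (-x**2 - 7*x - 10) dx = 10/3.
∫[-2,4] (-x**2 - 7*x - 10) dx = -126; the area of that piece is 126.
Total area = 10/3 + 126 = 388/3.

388/3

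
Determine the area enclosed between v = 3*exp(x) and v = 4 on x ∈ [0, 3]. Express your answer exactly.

The difference (3*exp(x)) - (4) = 3*exp(x) - 4 changes sign at x = log(4/3) inside [0, 3], so split the integral there.
∫[0,log(4/3)] (3*exp(x) - 4) dx = log(81/256) + 1; the area of that piece is -1 + log(256/81).
∫[log(4/3),3] (3*exp(x) - 4) dx = -16 - 4*log(3) + 8*log(2) + 3*exp(3).
Total area = (-1 + log(256/81)) + (-16 - 4*log(3) + 8*log(2) + 3*exp(3)) = -17 - 8*log(3) + 16*log(2) + 3*exp(3).

-17 - 8*log(3) + 16*log(2) + 3*exp(3)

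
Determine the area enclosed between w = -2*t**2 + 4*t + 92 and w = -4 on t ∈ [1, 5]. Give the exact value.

1048/3

On [1, 5], (-2*t**2 + 4*t + 92) - (-4) = -2*t**2 + 4*t + 96 is ≥ 0 throughout, so the area is a single integral of |-2*t**2 + 4*t + 96|.
∫[1,5] (-2*t**2 + 4*t + 96) dt = 1048/3.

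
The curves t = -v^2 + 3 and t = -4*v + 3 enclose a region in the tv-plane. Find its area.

Both boundary curves give t as a function of v, so integrate with respect to v. Setting them equal: -v^2 + 4*v = 0, i.e. -v*(v - 4) = 0, so they meet at v = 0, 4.
For v in [0, 4], t = -v^2 + 3 is on the right; area = ∫[0,4] (-v^2 + 4*v) dv = 32/3.

32/3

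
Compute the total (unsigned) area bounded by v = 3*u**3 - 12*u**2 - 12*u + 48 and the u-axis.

The curve meets the u-axis where 3*u**3 - 12*u**2 - 12*u + 48 = 0, i.e. 3*(u - 4)*(u - 2)*(u + 2) = 0, at u = -2, 2, 4.
On [-2, 2] the curve lies above the axis; ∫[-2,2] (3*u**3 - 12*u**2 - 12*u + 48) du = 128, giving area 128.
On [2, 4] the curve lies below the axis; ∫[2,4] (3*u**3 - 12*u**2 - 12*u + 48) du = -20, giving area 20.
Total area = 128 + 20 = 148.

148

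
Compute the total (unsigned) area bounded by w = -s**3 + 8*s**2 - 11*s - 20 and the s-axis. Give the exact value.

The curve meets the s-axis where -s**3 + 8*s**2 - 11*s - 20 = 0, i.e. -(s - 5)*(s - 4)*(s + 1) = 0, at s = -1, 4, 5.
On [-1, 4] the curve lies below the axis; ∫[-1,4] (-s**3 + 8*s**2 - 11*s - 20) ds = -875/12, giving area 875/12.
On [4, 5] the curve lies above the axis; ∫[4,5] (-s**3 + 8*s**2 - 11*s - 20) ds = 11/12, giving area 11/12.
Total area = 875/12 + 11/12 = 443/6.

443/6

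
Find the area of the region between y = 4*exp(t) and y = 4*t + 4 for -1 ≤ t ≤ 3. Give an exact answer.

-32 - 4*exp(-1) + 4*exp(3)

On [-1, 3], (4*exp(t)) - (4*t + 4) = -4*t + 4*exp(t) - 4 is ≥ 0 throughout, so the area is a single integral of |-4*t + 4*exp(t) - 4|.
∫[-1,3] (-4*t + 4*exp(t) - 4) dt = -32 - 4*exp(-1) + 4*exp(3).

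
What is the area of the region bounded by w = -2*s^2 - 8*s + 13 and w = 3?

Set the curves equal: -2*s^2 - 8*s + 13 = 3, so -2*s^2 - 8*s + 10 = 0, which factors as -2*(s - 1)*(s + 5) = 0. The curves meet at s = -5, 1.
On [-5, 1], w = -2*s^2 - 8*s + 13 is on top; that piece has area ∫[-5,1] (-2*s^2 - 8*s + 10) ds = 72.

72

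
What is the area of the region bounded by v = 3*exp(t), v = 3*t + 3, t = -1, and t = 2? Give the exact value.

On [-1, 2], (3*exp(t)) - (3*t + 3) = -3*t + 3*exp(t) - 3 is ≥ 0 throughout, so the area is a single integral of |-3*t + 3*exp(t) - 3|.
∫[-1,2] (-3*t + 3*exp(t) - 3) dt = -27/2 - 3*exp(-1) + 3*exp(2).

-27/2 - 3*exp(-1) + 3*exp(2)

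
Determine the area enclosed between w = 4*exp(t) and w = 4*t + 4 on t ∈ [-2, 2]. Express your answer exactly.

On [-2, 2], (4*exp(t)) - (4*t + 4) = -4*t + 4*exp(t) - 4 is ≥ 0 throughout, so the area is a single integral of |-4*t + 4*exp(t) - 4|.
∫[-2,2] (-4*t + 4*exp(t) - 4) dt = -16 - 4*exp(-2) + 4*exp(2).

-16 - 4*exp(-2) + 4*exp(2)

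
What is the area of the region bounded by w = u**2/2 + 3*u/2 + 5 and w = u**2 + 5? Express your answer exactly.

9/4

Set the curves equal: u**2/2 + 3*u/2 + 5 = u**2 + 5, so -u**2/2 + 3*u/2 = 0, which factors as -u*(u - 3)/2 = 0. The curves meet at u = 0, 3.
On [0, 3], w = u**2/2 + 3*u/2 + 5 is on top; that piece has area ∫[0,3] (-u**2/2 + 3*u/2) du = 9/4.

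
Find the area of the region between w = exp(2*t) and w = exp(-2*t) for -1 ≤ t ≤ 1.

The difference (exp(2*t)) - (exp(-2*t)) = exp(2*t) - exp(-2*t) changes sign at t = 0 inside [-1, 1], so split the integral there.
∫[-1,0] (exp(2*t) - exp(-2*t)) dt = -exp(2)/2 - exp(-2)/2 + 1; the area of that piece is -1 + exp(-2)/2 + exp(2)/2.
∫[0,1] (exp(2*t) - exp(-2*t)) dt = -1 + exp(-2)/2 + exp(2)/2.
Total area = (-1 + exp(-2)/2 + exp(2)/2) + (-1 + exp(-2)/2 + exp(2)/2) = -2 + exp(-2) + exp(2).

-2 + exp(-2) + exp(2)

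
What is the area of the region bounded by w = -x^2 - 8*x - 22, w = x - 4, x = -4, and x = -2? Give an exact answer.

The difference (-x^2 - 8*x - 22) - (x - 4) = -x^2 - 9*x - 18 changes sign at x = -3 inside [-4, -2], so split the integral there.
∫[-4,-3] (-x^2 - 9*x - 18) dx = 7/6.
∫[-3,-2] (-x^2 - 9*x - 18) dx = -11/6; the area of that piece is 11/6.
Total area = 7/6 + 11/6 = 3.

3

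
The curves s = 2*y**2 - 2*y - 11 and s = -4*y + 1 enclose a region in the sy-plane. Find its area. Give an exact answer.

125/3

Both boundary curves give s as a function of y, so integrate with respect to y. Setting them equal: 2*y**2 + 2*y - 12 = 0, i.e. 2*(y - 2)*(y + 3) = 0, so they meet at y = -3, 2.
For y in [-3, 2], s = 2*y**2 - 2*y - 11 is on the left; area = ∫[-3,2] (-(2*y**2 + 2*y - 12)) dy = 125/3.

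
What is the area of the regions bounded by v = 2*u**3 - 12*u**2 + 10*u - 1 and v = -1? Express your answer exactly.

131/2

Set the curves equal: 2*u**3 - 12*u**2 + 10*u - 1 = -1, so 2*u**3 - 12*u**2 + 10*u = 0, which factors as 2*u*(u - 5)*(u - 1) = 0. The curves meet at u = 0, 1, 5.
On [0, 1], v = 2*u**3 - 12*u**2 + 10*u - 1 is on top; that piece has area ∫[0,1] (2*u**3 - 12*u**2 + 10*u) du = 3/2.
On [1, 5], v = -1 is on top; that piece has area ∫[1,5] (-(2*u**3 - 12*u**2 + 10*u)) du = 64.
Total enclosed area = 3/2 + 64 = 131/2.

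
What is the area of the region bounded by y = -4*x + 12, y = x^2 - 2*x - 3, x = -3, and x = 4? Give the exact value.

229/3

The difference (-4*x + 12) - (x^2 - 2*x - 3) = -x^2 - 2*x + 15 changes sign at x = 3 inside [-3, 4], so split the integral there.
∫[-3,3] (-x^2 - 2*x + 15) dx = 72.
∫[3,4] (-x^2 - 2*x + 15) dx = -13/3; the area of that piece is 13/3.
Total area = 72 + 13/3 = 229/3.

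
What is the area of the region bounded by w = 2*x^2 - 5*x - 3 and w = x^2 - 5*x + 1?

Set the curves equal: 2*x^2 - 5*x - 3 = x^2 - 5*x + 1, so x^2 - 4 = 0, which factors as (x - 2)*(x + 2) = 0. The curves meet at x = -2, 2.
On [-2, 2], w = x^2 - 5*x + 1 is on top; that piece has area ∫[-2,2] (-(x^2 - 4)) dx = 32/3.

32/3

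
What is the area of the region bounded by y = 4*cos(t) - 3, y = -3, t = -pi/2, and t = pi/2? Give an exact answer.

On [-pi/2, pi/2], (4*cos(t) - 3) - (-3) = 4*cos(t) is ≥ 0 throughout, so the area is a single integral of |4*cos(t)|.
∫[-pi/2,pi/2] (4*cos(t)) dt = 8.

8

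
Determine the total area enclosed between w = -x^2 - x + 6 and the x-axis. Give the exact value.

125/6

The curve meets the x-axis where -x^2 - x + 6 = 0, i.e. -(x - 2)*(x + 3) = 0, at x = -3, 2.
On [-3, 2] the curve lies above the axis; ∫[-3,2] (-x^2 - x + 6) dx = 125/6, giving area 125/6.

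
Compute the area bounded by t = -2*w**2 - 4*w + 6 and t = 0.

Both boundary curves give t as a function of w, so integrate with respect to w. Setting them equal: -2*w**2 - 4*w + 6 = 0, i.e. -2*(w - 1)*(w + 3) = 0, so they meet at w = -3, 1.
For w in [-3, 1], t = -2*w**2 - 4*w + 6 is on the right; area = ∫[-3,1] (-2*w**2 - 4*w + 6) dw = 64/3.

64/3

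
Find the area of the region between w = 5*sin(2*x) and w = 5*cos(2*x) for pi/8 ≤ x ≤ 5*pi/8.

On [pi/8, 5*pi/8], (5*sin(2*x)) - (5*cos(2*x)) = 5*sin(2*x) - 5*cos(2*x) is ≥ 0 throughout, so the area is a single integral of |5*sin(2*x) - 5*cos(2*x)|.
∫[pi/8,5*pi/8] (5*sin(2*x) - 5*cos(2*x)) dx = 5*sqrt(2).

5*sqrt(2)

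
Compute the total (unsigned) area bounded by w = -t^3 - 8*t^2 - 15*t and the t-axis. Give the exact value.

The curve meets the t-axis where -t^3 - 8*t^2 - 15*t = 0, i.e. -t*(t + 3)*(t + 5) = 0, at t = -5, -3, 0.
On [-5, -3] the curve lies below the axis; ∫[-5,-3] (-t^3 - 8*t^2 - 15*t) dt = -16/3, giving area 16/3.
On [-3, 0] the curve lies above the axis; ∫[-3,0] (-t^3 - 8*t^2 - 15*t) dt = 63/4, giving area 63/4.
Total area = 16/3 + 63/4 = 253/12.

253/12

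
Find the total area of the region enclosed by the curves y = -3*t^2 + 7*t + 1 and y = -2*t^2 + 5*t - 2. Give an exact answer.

Set the curves equal: -3*t^2 + 7*t + 1 = -2*t^2 + 5*t - 2, so -t^2 + 2*t + 3 = 0, which factors as -(t - 3)*(t + 1) = 0. The curves meet at t = -1, 3.
On [-1, 3], y = -3*t^2 + 7*t + 1 is on top; that piece has area ∫[-1,3] (-t^2 + 2*t + 3) dt = 32/3.

32/3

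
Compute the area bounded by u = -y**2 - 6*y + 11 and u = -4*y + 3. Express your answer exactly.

Both boundary curves give u as a function of y, so integrate with respect to y. Setting them equal: -y**2 - 2*y + 8 = 0, i.e. -(y - 2)*(y + 4) = 0, so they meet at y = -4, 2.
For y in [-4, 2], u = -y**2 - 6*y + 11 is on the right; area = ∫[-4,2] (-y**2 - 2*y + 8) dy = 36.

36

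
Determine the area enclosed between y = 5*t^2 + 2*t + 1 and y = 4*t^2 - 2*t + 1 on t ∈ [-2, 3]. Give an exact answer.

The difference (5*t^2 + 2*t + 1) - (4*t^2 - 2*t + 1) = t^2 + 4*t changes sign at t = 0 inside [-2, 3], so split the integral there.
∫[-2,0] (t^2 + 4*t) dt = -16/3; the area of that piece is 16/3.
∫[0,3] (t^2 + 4*t) dt = 27.
Total area = 16/3 + 27 = 97/3.

97/3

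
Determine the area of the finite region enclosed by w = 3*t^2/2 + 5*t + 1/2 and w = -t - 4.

2

Set the curves equal: 3*t^2/2 + 5*t + 1/2 = -t - 4, so 3*t^2/2 + 6*t + 9/2 = 0, which factors as 3*(t + 1)*(t + 3)/2 = 0. The curves meet at t = -3, -1.
On [-3, -1], w = -t - 4 is on top; that piece has area ∫[-3,-1] (-(3*t^2/2 + 6*t + 9/2)) dt = 2.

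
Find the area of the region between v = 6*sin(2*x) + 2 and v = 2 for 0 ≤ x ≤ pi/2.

6

On [0, pi/2], (6*sin(2*x) + 2) - (2) = 6*sin(2*x) is ≥ 0 throughout, so the area is a single integral of |6*sin(2*x)|.
∫[0,pi/2] (6*sin(2*x)) dx = 6.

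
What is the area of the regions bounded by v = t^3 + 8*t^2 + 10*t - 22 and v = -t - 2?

Set the curves equal: t^3 + 8*t^2 + 10*t - 22 = -t - 2, so t^3 + 8*t^2 + 11*t - 20 = 0, which factors as (t - 1)*(t + 4)*(t + 5) = 0. The curves meet at t = -5, -4, 1.
On [-5, -4], v = t^3 + 8*t^2 + 10*t - 22 is on top; that piece has area ∫[-5,-4] (t^3 + 8*t^2 + 11*t - 20) dt = 11/12.
On [-4, 1], v = -t - 2 is on top; that piece has area ∫[-4,1] (-(t^3 + 8*t^2 + 11*t - 20)) dt = 875/12.
Total enclosed area = 11/12 + 875/12 = 443/6.

443/6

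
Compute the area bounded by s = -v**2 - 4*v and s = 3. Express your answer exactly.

Both boundary curves give s as a function of v, so integrate with respect to v. Setting them equal: -v**2 - 4*v - 3 = 0, i.e. -(v + 1)*(v + 3) = 0, so they meet at v = -3, -1.
For v in [-3, -1], s = -v**2 - 4*v is on the right; area = ∫[-3,-1] (-v**2 - 4*v - 3) dv = 4/3.

4/3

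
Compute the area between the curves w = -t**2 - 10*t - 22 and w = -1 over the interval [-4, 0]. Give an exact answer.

The difference (-t**2 - 10*t - 22) - (-1) = -t**2 - 10*t - 21 changes sign at t = -3 inside [-4, 0], so split the integral there.
∫[-4,-3] (-t**2 - 10*t - 21) dt = 5/3.
∫[-3,0] (-t**2 - 10*t - 21) dt = -27; the area of that piece is 27.
Total area = 5/3 + 27 = 86/3.

86/3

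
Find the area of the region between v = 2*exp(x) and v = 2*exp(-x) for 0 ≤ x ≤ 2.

On [0, 2], (2*exp(x)) - (2*exp(-x)) = 2*exp(x) - 2*exp(-x) is ≥ 0 throughout, so the area is a single integral of |2*exp(x) - 2*exp(-x)|.
∫[0,2] (2*exp(x) - 2*exp(-x)) dx = -4 + 2*exp(-2) + 2*exp(2).

-4 + 2*exp(-2) + 2*exp(2)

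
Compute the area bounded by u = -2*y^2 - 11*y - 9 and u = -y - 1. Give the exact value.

9

Both boundary curves give u as a function of y, so integrate with respect to y. Setting them equal: -2*y^2 - 10*y - 8 = 0, i.e. -2*(y + 1)*(y + 4) = 0, so they meet at y = -4, -1.
For y in [-4, -1], u = -2*y^2 - 11*y - 9 is on the right; area = ∫[-4,-1] (-2*y^2 - 10*y - 8) dy = 9.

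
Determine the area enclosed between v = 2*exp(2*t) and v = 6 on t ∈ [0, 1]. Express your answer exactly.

-11 + 6*log(3) + exp(2)

The difference (2*exp(2*t)) - (6) = 2*exp(2*t) - 6 changes sign at t = log(3)/2 inside [0, 1], so split the integral there.
∫[0,log(3)/2] (2*exp(2*t) - 6) dt = 2 - log(27); the area of that piece is -2 + log(27).
∫[log(3)/2,1] (2*exp(2*t) - 6) dt = -9 + 3*log(3) + exp(2).
Total area = (-2 + log(27)) + (-9 + 3*log(3) + exp(2)) = -11 + 6*log(3) + exp(2).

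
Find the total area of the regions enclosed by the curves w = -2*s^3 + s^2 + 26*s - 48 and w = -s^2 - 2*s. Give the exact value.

1741/6

Set the curves equal: -2*s^3 + s^2 + 26*s - 48 = -s^2 - 2*s, so -2*s^3 + 2*s^2 + 28*s - 48 = 0, which factors as -2*(s - 3)*(s - 2)*(s + 4) = 0. The curves meet at s = -4, 2, 3.
On [-4, 2], w = -s^2 - 2*s is on top; that piece has area ∫[-4,2] (-(-2*s^3 + 2*s^2 + 28*s - 48)) ds = 288.
On [2, 3], w = -2*s^3 + s^2 + 26*s - 48 is on top; that piece has area ∫[2,3] (-2*s^3 + 2*s^2 + 28*s - 48) ds = 13/6.
Total enclosed area = 288 + 13/6 = 1741/6.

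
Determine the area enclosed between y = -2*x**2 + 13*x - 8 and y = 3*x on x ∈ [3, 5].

6

The difference (-2*x**2 + 13*x - 8) - (3*x) = -2*x**2 + 10*x - 8 changes sign at x = 4 inside [3, 5], so split the integral there.
∫[3,4] (-2*x**2 + 10*x - 8) dx = 7/3.
∫[4,5] (-2*x**2 + 10*x - 8) dx = -11/3; the area of that piece is 11/3.
Total area = 7/3 + 11/3 = 6.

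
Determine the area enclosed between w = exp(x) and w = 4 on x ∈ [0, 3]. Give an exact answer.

The difference (exp(x)) - (4) = exp(x) - 4 changes sign at x = log(4) inside [0, 3], so split the integral there.
∫[0,log(4)] (exp(x) - 4) dx = 3 - log(256); the area of that piece is -3 + log(256).
∫[log(4),3] (exp(x) - 4) dx = -16 + 8*log(2) + exp(3).
Total area = (-3 + log(256)) + (-16 + 8*log(2) + exp(3)) = -19 + 16*log(2) + exp(3).

-19 + 16*log(2) + exp(3)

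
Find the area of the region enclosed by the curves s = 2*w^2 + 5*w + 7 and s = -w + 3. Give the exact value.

Both boundary curves give s as a function of w, so integrate with respect to w. Setting them equal: 2*w^2 + 6*w + 4 = 0, i.e. 2*(w + 1)*(w + 2) = 0, so they meet at w = -2, -1.
For w in [-2, -1], s = 2*w^2 + 5*w + 7 is on the left; area = ∫[-2,-1] (-(2*w^2 + 6*w + 4)) dw = 1/3.

1/3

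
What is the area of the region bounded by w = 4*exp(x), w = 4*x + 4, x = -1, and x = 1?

-8 - 4*exp(-1) + 4*exp(1)

On [-1, 1], (4*exp(x)) - (4*x + 4) = -4*x + 4*exp(x) - 4 is ≥ 0 throughout, so the area is a single integral of |-4*x + 4*exp(x) - 4|.
∫[-1,1] (-4*x + 4*exp(x) - 4) dx = -8 - 4*exp(-1) + 4*exp(1).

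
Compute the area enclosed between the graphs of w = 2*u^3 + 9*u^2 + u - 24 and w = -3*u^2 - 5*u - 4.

81

Set the curves equal: 2*u^3 + 9*u^2 + u - 24 = -3*u^2 - 5*u - 4, so 2*u^3 + 12*u^2 + 6*u - 20 = 0, which factors as 2*(u - 1)*(u + 2)*(u + 5) = 0. The curves meet at u = -5, -2, 1.
On [-5, -2], w = 2*u^3 + 9*u^2 + u - 24 is on top; that piece has area ∫[-5,-2] (2*u^3 + 12*u^2 + 6*u - 20) du = 81/2.
On [-2, 1], w = -3*u^2 - 5*u - 4 is on top; that piece has area ∫[-2,1] (-(2*u^3 + 12*u^2 + 6*u - 20)) du = 81/2.
Total enclosed area = 81/2 + 81/2 = 81.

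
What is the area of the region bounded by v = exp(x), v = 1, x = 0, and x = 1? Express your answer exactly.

On [0, 1], (exp(x)) - (1) = exp(x) - 1 is ≥ 0 throughout, so the area is a single integral of |exp(x) - 1|.
∫[0,1] (exp(x) - 1) dx = -2 + exp(1).

-2 + exp(1)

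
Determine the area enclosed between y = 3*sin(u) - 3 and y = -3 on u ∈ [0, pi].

6

On [0, pi], (3*sin(u) - 3) - (-3) = 3*sin(u) is ≥ 0 throughout, so the area is a single integral of |3*sin(u)|.
∫[0,pi] (3*sin(u)) du = 6.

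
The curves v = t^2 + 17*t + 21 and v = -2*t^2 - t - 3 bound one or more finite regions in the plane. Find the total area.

Set the curves equal: t^2 + 17*t + 21 = -2*t^2 - t - 3, so 3*t^2 + 18*t + 24 = 0, which factors as 3*(t + 2)*(t + 4) = 0. The curves meet at t = -4, -2.
On [-4, -2], v = -2*t^2 - t - 3 is on top; that piece has area ∫[-4,-2] (-(3*t^2 + 18*t + 24)) dt = 4.

4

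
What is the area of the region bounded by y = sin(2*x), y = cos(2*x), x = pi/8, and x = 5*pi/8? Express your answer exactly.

On [pi/8, 5*pi/8], (sin(2*x)) - (cos(2*x)) = sin(2*x) - cos(2*x) is ≥ 0 throughout, so the area is a single integral of |sin(2*x) - cos(2*x)|.
∫[pi/8,5*pi/8] (sin(2*x) - cos(2*x)) dx = sqrt(2).

sqrt(2)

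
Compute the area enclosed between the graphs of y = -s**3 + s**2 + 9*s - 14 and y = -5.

148/3

Set the curves equal: -s**3 + s**2 + 9*s - 14 = -5, so -s**3 + s**2 + 9*s - 9 = 0, which factors as -(s - 3)*(s - 1)*(s + 3) = 0. The curves meet at s = -3, 1, 3.
On [-3, 1], y = -5 is on top; that piece has area ∫[-3,1] (-(-s**3 + s**2 + 9*s - 9)) ds = 128/3.
On [1, 3], y = -s**3 + s**2 + 9*s - 14 is on top; that piece has area ∫[1,3] (-s**3 + s**2 + 9*s - 9) ds = 20/3.
Total enclosed area = 128/3 + 20/3 = 148/3.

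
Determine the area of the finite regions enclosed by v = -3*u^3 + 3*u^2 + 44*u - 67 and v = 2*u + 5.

1741/4

Set the curves equal: -3*u^3 + 3*u^2 + 44*u - 67 = 2*u + 5, so -3*u^3 + 3*u^2 + 42*u - 72 = 0, which factors as -3*(u - 3)*(u - 2)*(u + 4) = 0. The curves meet at u = -4, 2, 3.
On [-4, 2], v = 2*u + 5 is on top; that piece has area ∫[-4,2] (-(-3*u^3 + 3*u^2 + 42*u - 72)) du = 432.
On [2, 3], v = -3*u^3 + 3*u^2 + 44*u - 67 is on top; that piece has area ∫[2,3] (-3*u^3 + 3*u^2 + 42*u - 72) du = 13/4.
Total enclosed area = 432 + 13/4 = 1741/4.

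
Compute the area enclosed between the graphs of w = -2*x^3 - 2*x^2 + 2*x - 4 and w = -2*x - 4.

37/6

Set the curves equal: -2*x^3 - 2*x^2 + 2*x - 4 = -2*x - 4, so -2*x^3 - 2*x^2 + 4*x = 0, which factors as -2*x*(x - 1)*(x + 2) = 0. The curves meet at x = -2, 0, 1.
On [-2, 0], w = -2*x - 4 is on top; that piece has area ∫[-2,0] (-(-2*x^3 - 2*x^2 + 4*x)) dx = 16/3.
On [0, 1], w = -2*x^3 - 2*x^2 + 2*x - 4 is on top; that piece has area ∫[0,1] (-2*x^3 - 2*x^2 + 4*x) dx = 5/6.
Total enclosed area = 16/3 + 5/6 = 37/6.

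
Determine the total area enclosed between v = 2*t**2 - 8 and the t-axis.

The curve meets the t-axis where 2*t**2 - 8 = 0, i.e. 2*(t - 2)*(t + 2) = 0, at t = -2, 2.
On [-2, 2] the curve lies below the axis; ∫[-2,2] (2*t**2 - 8) dt = -64/3, giving area 64/3.

64/3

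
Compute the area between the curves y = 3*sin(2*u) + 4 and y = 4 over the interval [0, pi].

6

The difference (3*sin(2*u) + 4) - (4) = 3*sin(2*u) changes sign at u = pi/2 inside [0, pi], so split the integral there.
∫[0,pi/2] (3*sin(2*u)) du = 3.
∫[pi/2,pi] (3*sin(2*u)) du = -3; the area of that piece is 3.
Total area = 3 + 3 = 6.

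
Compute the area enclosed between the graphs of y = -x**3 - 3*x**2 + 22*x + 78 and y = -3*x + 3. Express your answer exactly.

Set the curves equal: -x**3 - 3*x**2 + 22*x + 78 = -3*x + 3, so -x**3 - 3*x**2 + 25*x + 75 = 0, which factors as -(x - 5)*(x + 3)*(x + 5) = 0. The curves meet at x = -5, -3, 5.
On [-5, -3], y = -3*x + 3 is on top; that piece has area ∫[-5,-3] (-(-x**3 - 3*x**2 + 25*x + 75)) dx = 12.
On [-3, 5], y = -x**3 - 3*x**2 + 22*x + 78 is on top; that piece has area ∫[-3,5] (-x**3 - 3*x**2 + 25*x + 75) dx = 512.
Total enclosed area = 12 + 512 = 524.

524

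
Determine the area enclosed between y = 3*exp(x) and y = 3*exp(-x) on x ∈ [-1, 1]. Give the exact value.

-12 + 6*exp(-1) + 6*exp(1)

The difference (3*exp(x)) - (3*exp(-x)) = 3*exp(x) - 3*exp(-x) changes sign at x = 0 inside [-1, 1], so split the integral there.
∫[-1,0] (3*exp(x) - 3*exp(-x)) dx = -3*exp(1) - 3*exp(-1) + 6; the area of that piece is -6 + 3*exp(-1) + 3*exp(1).
∫[0,1] (3*exp(x) - 3*exp(-x)) dx = -6 + 3*exp(-1) + 3*exp(1).
Total area = (-6 + 3*exp(-1) + 3*exp(1)) + (-6 + 3*exp(-1) + 3*exp(1)) = -12 + 6*exp(-1) + 6*exp(1).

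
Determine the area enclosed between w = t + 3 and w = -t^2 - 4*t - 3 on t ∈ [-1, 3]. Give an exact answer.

160/3

On [-1, 3], (t + 3) - (-t^2 - 4*t - 3) = t^2 + 5*t + 6 is ≥ 0 throughout, so the area is a single integral of |t^2 + 5*t + 6|.
∫[-1,3] (t^2 + 5*t + 6) dt = 160/3.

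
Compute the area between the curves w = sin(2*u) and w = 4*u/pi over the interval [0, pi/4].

1/2 - pi/8

On [0, pi/4], (sin(2*u)) - (4*u/pi) = -4*u/pi + sin(2*u) is ≥ 0 throughout, so the area is a single integral of |-4*u/pi + sin(2*u)|.
∫[0,pi/4] (-4*u/pi + sin(2*u)) du = 1/2 - pi/8.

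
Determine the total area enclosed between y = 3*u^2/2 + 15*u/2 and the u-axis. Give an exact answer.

The curve meets the u-axis where 3*u^2/2 + 15*u/2 = 0, i.e. 3*u*(u + 5)/2 = 0, at u = -5, 0.
On [-5, 0] the curve lies below the axis; ∫[-5,0] (3*u^2/2 + 15*u/2) du = -125/4, giving area 125/4.

125/4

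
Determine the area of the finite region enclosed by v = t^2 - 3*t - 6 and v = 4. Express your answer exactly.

Set the curves equal: t^2 - 3*t - 6 = 4, so t^2 - 3*t - 10 = 0, which factors as (t - 5)*(t + 2) = 0. The curves meet at t = -2, 5.
On [-2, 5], v = 4 is on top; that piece has area ∫[-2,5] (-(t^2 - 3*t - 10)) dt = 343/6.

343/6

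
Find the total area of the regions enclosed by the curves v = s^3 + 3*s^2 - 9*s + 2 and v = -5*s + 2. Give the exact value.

131/4

Set the curves equal: s^3 + 3*s^2 - 9*s + 2 = -5*s + 2, so s^3 + 3*s^2 - 4*s = 0, which factors as s*(s - 1)*(s + 4) = 0. The curves meet at s = -4, 0, 1.
On [-4, 0], v = s^3 + 3*s^2 - 9*s + 2 is on top; that piece has area ∫[-4,0] (s^3 + 3*s^2 - 4*s) ds = 32.
On [0, 1], v = -5*s + 2 is on top; that piece has area ∫[0,1] (-(s^3 + 3*s^2 - 4*s)) ds = 3/4.
Total enclosed area = 32 + 3/4 = 131/4.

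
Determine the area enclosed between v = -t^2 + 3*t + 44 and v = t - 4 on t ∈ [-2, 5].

On [-2, 5], (-t^2 + 3*t + 44) - (t - 4) = -t^2 + 2*t + 48 is ≥ 0 throughout, so the area is a single integral of |-t^2 + 2*t + 48|.
∫[-2,5] (-t^2 + 2*t + 48) dt = 938/3.

938/3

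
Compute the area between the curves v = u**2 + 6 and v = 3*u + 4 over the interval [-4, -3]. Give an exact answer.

On [-4, -3], (u**2 + 6) - (3*u + 4) = u**2 - 3*u + 2 is ≥ 0 throughout, so the area is a single integral of |u**2 - 3*u + 2|.
∫[-4,-3] (u**2 - 3*u + 2) du = 149/6.

149/6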